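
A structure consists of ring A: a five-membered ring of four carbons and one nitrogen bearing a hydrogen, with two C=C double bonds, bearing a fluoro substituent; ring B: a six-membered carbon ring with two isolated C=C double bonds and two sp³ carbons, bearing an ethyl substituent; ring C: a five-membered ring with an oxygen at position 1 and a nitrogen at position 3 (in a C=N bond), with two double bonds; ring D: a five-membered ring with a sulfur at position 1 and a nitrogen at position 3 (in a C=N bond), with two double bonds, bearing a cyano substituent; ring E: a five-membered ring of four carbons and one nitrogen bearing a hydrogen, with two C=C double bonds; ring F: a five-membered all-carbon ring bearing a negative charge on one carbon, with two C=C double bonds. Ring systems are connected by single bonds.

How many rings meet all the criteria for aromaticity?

5

Ring A is planar and fully conjugated; 2 ring double bonds (4 π electrons) plus a heteroatom lone pair (2) give 6 π electrons. 6 = 4(1)+2, so ring A is aromatic (pyrrole).
Ring B has two sp³ carbons, so it is not fully conjugated — not aromatic (1,4-cyclohexadiene).
Ring C is fully conjugated (every ring atom contributes a p orbital); 2 ring double bonds (4 π electrons) plus a heteroatom lone pair (2) give 6 π electrons. 6 = 4(1)+2, so ring C is aromatic (oxazole).
Ring D has a continuous p-orbital overlap around the ring; 2 ring double bonds (4 π electrons) plus a heteroatom lone pair (2) give 6 π electrons. That satisfies 4n+2 with n=1, so ring D is aromatic (thiazole).
Ring E is fully conjugated (every ring atom contributes a p orbital); 2 ring double bonds (4 π electrons) plus a heteroatom lone pair (2) give 6 π electrons. 6 = 4(1)+2, so ring E is aromatic (pyrrole).
Ring F is planar and fully conjugated; 2 ring double bonds (4 π electrons) plus the carbanion lone pair (2) give 6 π electrons. 6 = 4(1)+2, so ring F is aromatic (cyclopentadienyl anion).
Aromatic: A, C, D, E, F. Total: 5.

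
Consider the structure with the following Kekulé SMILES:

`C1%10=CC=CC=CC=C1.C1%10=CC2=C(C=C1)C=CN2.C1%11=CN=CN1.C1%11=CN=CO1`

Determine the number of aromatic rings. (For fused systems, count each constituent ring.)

4

The SMILES encodes an eight-membered carbon ring with four alternating C=C double bonds; a six-membered carbon ring with three alternating C=C double bonds, fused to a five-membered ring containing one N–H nitrogen and two C=C double bonds; a five-membered ring with nitrogens at positions 1 and 3 (one bearing H, one in a C=N bond) and two double bonds; a five-membered ring with an oxygen at position 1 and a nitrogen at position 3 (in a C=N bond), with two double bonds.
The 8-membered ring has only sp² ring atoms; a planar conformation would have a fully conjugated π system of 8 electrons. But 8 = 4(2), which is 4n not 4n+2, so it is not aromatic (cyclooctatetraene) — cyclooctatetraene distorts into a non-planar tub to avoid antiaromaticity.
The fused 6/5-membered bicyclic (with one N–H) is a single π system with 9 sp² atoms and 10 π electrons from ring double bonds plus a heteroatom lone pair. 10 = 4(2)+2, so the system is aromatic and both rings count as aromatic (indole).
The 5-membered ring with two nitrogens (one N–H, one =N–) is fully conjugated (every ring atom contributes a p orbital); 2 ring double bonds (4 π electrons) plus a heteroatom lone pair (2) give 6 π electrons. 6 = 4(1)+2, so it is aromatic (imidazole).
The 5-membered ring with one oxygen and one =N– is planar and fully conjugated; 2 ring double bonds (4 π electrons) plus a heteroatom lone pair (2) give 6 π electrons. Since 6 = 4n+2 (n=1), it is aromatic (oxazole).
4 of the 5 rings are aromatic. Total: 4.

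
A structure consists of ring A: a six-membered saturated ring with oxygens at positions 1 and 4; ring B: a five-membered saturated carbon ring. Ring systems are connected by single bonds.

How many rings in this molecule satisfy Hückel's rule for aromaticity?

0

Ring A has only sp³ atoms, so it is not fully conjugated — not aromatic (1,4-dioxane).
Ring B has only sp³ atoms, so it is not fully conjugated — not aromatic (cyclopentane).
No ring is aromatic. Total: 0.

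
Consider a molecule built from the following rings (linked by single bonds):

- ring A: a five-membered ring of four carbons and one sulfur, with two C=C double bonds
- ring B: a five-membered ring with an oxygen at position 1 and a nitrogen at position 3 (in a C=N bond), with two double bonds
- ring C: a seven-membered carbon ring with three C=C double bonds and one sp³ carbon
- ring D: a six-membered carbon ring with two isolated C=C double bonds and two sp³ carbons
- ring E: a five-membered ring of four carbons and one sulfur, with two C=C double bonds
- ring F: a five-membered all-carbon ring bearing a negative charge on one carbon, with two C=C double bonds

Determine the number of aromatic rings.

Ring A has a continuous p-orbital overlap around the ring; 2 ring double bonds (4 π electrons) plus a heteroatom lone pair (2) give 6 π electrons. 6 = 4(1)+2, so ring A is aromatic (thiophene).
Ring B is fully conjugated (every ring atom contributes a p orbital); 2 ring double bonds (4 π electrons) plus a heteroatom lone pair (2) give 6 π electrons. 6 = 4(1)+2, so ring B is aromatic (oxazole).
Ring C has one sp³ carbon, so it is not fully conjugated — not aromatic (cycloheptatriene).
Ring D has two sp³ carbons, so it is not fully conjugated — not aromatic (1,4-cyclohexadiene).
Ring E is fully conjugated (every ring atom contributes a p orbital); 2 ring double bonds (4 π electrons) plus a heteroatom lone pair (2) give 6 π electrons. Since 6 = 4n+2 (n=1), ring E is aromatic (thiophene).
Ring F is fully conjugated (every ring atom contributes a p orbital); 2 ring double bonds (4 π electrons) plus the carbanion lone pair (2) give 6 π electrons. Since 6 = 4n+2 (n=1), ring F is aromatic (cyclopentadienyl anion).
Aromatic: A, B, E, F. Total: 4.

4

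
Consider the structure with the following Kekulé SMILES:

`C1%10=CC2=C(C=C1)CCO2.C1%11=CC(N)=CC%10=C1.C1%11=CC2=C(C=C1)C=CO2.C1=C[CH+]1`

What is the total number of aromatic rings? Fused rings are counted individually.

The SMILES encodes a six-membered carbon ring with three alternating C=C double bonds, fused to a five-membered ring containing one oxygen and two sp³ carbons; a six-membered carbon ring with three alternating C=C double bonds; a six-membered carbon ring with three alternating C=C double bonds, fused to a five-membered ring containing one oxygen and two C=C double bonds; a three-membered all-carbon ring bearing a positive charge on one carbon, with one C=C double bond.
The 6-membered ring is planar and fully conjugated; 3 ring double bonds give 6 π electrons. That satisfies 4n+2 with n=1, so it is aromatic (benzene ring).
The 5-membered ring with one oxygen has two sp³ carbons, so it is not fully conjugated — not aromatic (oxolane ring).
The second 6-membered ring is planar and fully conjugated; 3 ring double bonds give 6 π electrons. Since 6 = 4n+2 (n=1), it is aromatic (benzene).
The fused 6/5-membered bicyclic (with one oxygen) is a single π system with 9 sp² atoms and 10 π electrons from ring double bonds plus a heteroatom lone pair. 10 = 4(2)+2, so the system is aromatic and both rings count as aromatic (benzofuran).
The 3-membered ring is planar and fully conjugated; 1 ring double bond (2 π electrons) plus the carbocation's empty p orbital (0, but keeps the ring conjugated) give 2 π electrons. That satisfies 4n+2 with n=0, so it is aromatic (cyclopropenyl cation).
5 of the 6 rings are aromatic. Total: 5.

5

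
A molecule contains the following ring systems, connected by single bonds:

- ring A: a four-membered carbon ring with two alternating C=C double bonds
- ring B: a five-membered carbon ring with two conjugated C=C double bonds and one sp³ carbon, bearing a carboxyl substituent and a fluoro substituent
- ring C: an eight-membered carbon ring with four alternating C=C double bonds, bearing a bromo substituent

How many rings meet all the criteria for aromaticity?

0

Ring A has only sp² ring atoms; a planar conformation would have a fully conjugated π system of 4 electrons. But 4 = 4(1), which is 4n not 4n+2, so ring A is not aromatic (cyclobutadiene) — cyclobutadiene is antiaromatic and distorts to a rectangle.
Ring B has one sp³ carbon, so it is not fully conjugated — not aromatic (cyclopentadiene).
Ring C has only sp² ring atoms; a planar conformation would have a fully conjugated π system of 8 electrons. But 8 = 4(2), which is 4n not 4n+2, so ring C is not aromatic (cyclooctatetraene) — cyclooctatetraene distorts into a non-planar tub to avoid antiaromaticity.
No ring is aromatic. Total: 0.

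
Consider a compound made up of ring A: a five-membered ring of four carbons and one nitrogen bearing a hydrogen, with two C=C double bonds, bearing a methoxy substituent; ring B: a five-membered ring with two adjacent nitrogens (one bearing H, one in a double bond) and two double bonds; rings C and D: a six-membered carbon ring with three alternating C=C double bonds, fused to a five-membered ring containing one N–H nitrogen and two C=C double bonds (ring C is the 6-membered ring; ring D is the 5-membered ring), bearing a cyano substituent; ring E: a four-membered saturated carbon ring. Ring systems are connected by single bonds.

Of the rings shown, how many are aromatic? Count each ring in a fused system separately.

4

Ring A is planar and fully conjugated; 2 ring double bonds (4 π electrons) plus a heteroatom lone pair (2) give 6 π electrons. 6 = 4(1)+2, so ring A is aromatic (pyrrole).
Ring B is planar and fully conjugated; 2 ring double bonds (4 π electrons) plus a heteroatom lone pair (2) give 6 π electrons. That satisfies 4n+2 with n=1, so ring B is aromatic (pyrazole).
Rings C and D form a fused bicyclic system (with one N–H) with 9 sp² atoms and 10 π electrons from ring double bonds plus a heteroatom lone pair. 10 = 4(2)+2, so the system is aromatic and both rings count as aromatic (indole).
Ring E has only sp³ atoms, so it is not fully conjugated — not aromatic (cyclobutane).
Aromatic: A, B, C, D. Total: 4.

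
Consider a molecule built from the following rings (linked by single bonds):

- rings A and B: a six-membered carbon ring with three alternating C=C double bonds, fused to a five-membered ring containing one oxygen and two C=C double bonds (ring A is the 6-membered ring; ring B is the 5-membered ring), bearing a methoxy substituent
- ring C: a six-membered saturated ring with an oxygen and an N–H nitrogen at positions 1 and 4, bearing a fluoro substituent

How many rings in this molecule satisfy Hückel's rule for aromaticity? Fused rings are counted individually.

2

Rings A and B form a fused bicyclic system (with one oxygen) with 9 sp² atoms and 10 π electrons from ring double bonds plus a heteroatom lone pair. 10 = 4(2)+2, so the system is aromatic and both rings count as aromatic (benzofuran).
Ring C has only sp³ atoms, so it is not fully conjugated — not aromatic (morpholine).
Aromatic: A, B. Total: 2.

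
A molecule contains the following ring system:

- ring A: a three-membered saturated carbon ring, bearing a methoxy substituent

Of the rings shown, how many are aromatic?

0

Ring A has only sp³ atoms, so it is not fully conjugated — not aromatic (cyclopropane).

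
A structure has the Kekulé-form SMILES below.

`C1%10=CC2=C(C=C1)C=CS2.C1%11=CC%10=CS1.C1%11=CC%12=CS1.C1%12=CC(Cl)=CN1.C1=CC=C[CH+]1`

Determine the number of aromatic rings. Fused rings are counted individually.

5

The SMILES encodes a six-membered carbon ring with three alternating C=C double bonds, fused to a five-membered ring containing one sulfur and two C=C double bonds; a five-membered ring of four carbons and one sulfur, with two C=C double bonds; a five-membered ring of four carbons and one sulfur, with two C=C double bonds; a five-membered ring of four carbons and one nitrogen bearing a hydrogen, with two C=C double bonds; a five-membered all-carbon ring bearing a positive charge on one carbon, with two C=C double bonds.
The fused 6/5-membered bicyclic (with one sulfur) is a single π system with 9 sp² atoms and 10 π electrons from ring double bonds plus a heteroatom lone pair. 10 = 4(2)+2, so the system is aromatic and both rings count as aromatic (benzothiophene).
The 5-membered ring with one sulfur is planar and fully conjugated; 2 ring double bonds (4 π electrons) plus a heteroatom lone pair (2) give 6 π electrons. Since 6 = 4n+2 (n=1), it is aromatic (thiophene).
The second 5-membered ring with one sulfur has a continuous p-orbital overlap around the ring; 2 ring double bonds (4 π electrons) plus a heteroatom lone pair (2) give 6 π electrons. That satisfies 4n+2 with n=1, so it is aromatic (thiophene).
The 5-membered ring with one N–H is planar and fully conjugated; 2 ring double bonds (4 π electrons) plus a heteroatom lone pair (2) give 6 π electrons. 6 = 4(1)+2, so it is aromatic (pyrrole).
The 5-membered ring has only sp² ring atoms; a planar conformation would have a fully conjugated π system of 4 electrons. But 4 = 4(1), which is 4n not 4n+2, so it is not aromatic (cyclopentadienyl cation).
5 of the 6 rings are aromatic. Total: 5.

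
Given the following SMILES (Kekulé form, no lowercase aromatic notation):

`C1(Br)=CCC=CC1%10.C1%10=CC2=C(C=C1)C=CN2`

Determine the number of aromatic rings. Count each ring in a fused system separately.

2

The SMILES encodes a six-membered carbon ring with two isolated C=C double bonds and two sp³ carbons; a six-membered carbon ring with three alternating C=C double bonds, fused to a five-membered ring containing one N–H nitrogen and two C=C double bonds.
The 6-membered ring has two sp³ carbons, so it is not fully conjugated — not aromatic (1,4-cyclohexadiene).
The fused 6/5-membered bicyclic (with one N–H) is a single π system with 9 sp² atoms and 10 π electrons from ring double bonds plus a heteroatom lone pair. 10 = 4(2)+2, so the system is aromatic and both rings count as aromatic (indole).
2 of the 3 rings are aromatic. Total: 2.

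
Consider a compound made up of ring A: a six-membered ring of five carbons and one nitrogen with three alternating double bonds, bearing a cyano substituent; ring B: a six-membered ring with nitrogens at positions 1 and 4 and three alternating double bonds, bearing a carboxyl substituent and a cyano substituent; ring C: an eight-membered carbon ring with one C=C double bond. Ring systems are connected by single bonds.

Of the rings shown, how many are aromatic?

Ring A has a continuous p-orbital overlap around the ring; 3 ring double bonds give 6 π electrons. 6 = 4(1)+2, so ring A is aromatic (pyridine).
Ring B is planar and fully conjugated; 3 ring double bonds give 6 π electrons. That satisfies 4n+2 with n=1, so ring B is aromatic (pyrazine).
Ring C has six sp³ carbons, so it is not fully conjugated — not aromatic (cyclooctene).
Aromatic: A, B. Total: 2.

2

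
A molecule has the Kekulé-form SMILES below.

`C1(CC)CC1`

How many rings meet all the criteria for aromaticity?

0

The SMILES encodes a three-membered saturated carbon ring.
The 3-membered ring has only sp³ atoms, so it is not fully conjugated — not aromatic (cyclopropane).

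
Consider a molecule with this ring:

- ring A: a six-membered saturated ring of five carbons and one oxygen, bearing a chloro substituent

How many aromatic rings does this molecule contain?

Ring A has only sp³ atoms, so it is not fully conjugated — not aromatic (tetrahydropyran).

0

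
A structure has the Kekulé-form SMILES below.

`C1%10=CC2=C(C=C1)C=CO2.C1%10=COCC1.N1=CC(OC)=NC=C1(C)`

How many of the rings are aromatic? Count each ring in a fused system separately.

3

The SMILES encodes a six-membered carbon ring with three alternating C=C double bonds, fused to a five-membered ring containing one oxygen and two C=C double bonds; a five-membered ring of four carbons and one oxygen, with one C=C double bond and two sp³ carbons; a six-membered ring with nitrogens at positions 1 and 4 and three alternating double bonds.
The fused 6/5-membered bicyclic (with one oxygen) is a single π system with 9 sp² atoms and 10 π electrons from ring double bonds plus a heteroatom lone pair. 10 = 4(2)+2, so the system is aromatic and both rings count as aromatic (benzofuran).
The 5-membered ring with one oxygen has two sp³ carbons, so it is not fully conjugated — not aromatic (2,3-dihydrofuran).
The 6-membered ring with two nitrogens (1,4) has a continuous p-orbital overlap around the ring; 3 ring double bonds give 6 π electrons. Since 6 = 4n+2 (n=1), it is aromatic (pyrazine).
3 of the 4 rings are aromatic. Total: 3.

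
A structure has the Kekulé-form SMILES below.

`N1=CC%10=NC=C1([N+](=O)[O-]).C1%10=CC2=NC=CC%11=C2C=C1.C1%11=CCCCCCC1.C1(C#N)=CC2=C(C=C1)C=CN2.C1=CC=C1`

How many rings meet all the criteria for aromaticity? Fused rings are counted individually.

The SMILES encodes a six-membered ring with nitrogens at positions 1 and 4 and three alternating double bonds; two fused six-membered rings, each with three alternating double bonds; one ring is all carbon and the other has one ring nitrogen; an eight-membered carbon ring with one C=C double bond; a six-membered carbon ring with three alternating C=C double bonds, fused to a five-membered ring containing one N–H nitrogen and two C=C double bonds; a four-membered carbon ring with two alternating C=C double bonds.
The 6-membered ring with two nitrogens (1,4) is planar and fully conjugated; 3 ring double bonds give 6 π electrons. That satisfies 4n+2 with n=1, so it is aromatic (pyrazine).
The fused 6/6-membered bicyclic (with one nitrogen) is a single π system with 10 sp² atoms and 10 π electrons from ring double bonds. 10 = 4(2)+2, so the system is aromatic and both rings count as aromatic (quinoline).
The 8-membered ring has six sp³ carbons, so it is not fully conjugated — not aromatic (cyclooctene).
The fused 6/5-membered bicyclic (with one N–H) is a single π system with 9 sp² atoms and 10 π electrons from ring double bonds plus a heteroatom lone pair. 10 = 4(2)+2, so the system is aromatic and both rings count as aromatic (indole).
The 4-membered ring has only sp² ring atoms; a planar conformation would have a fully conjugated π system of 4 electrons. But 4 = 4(1), which is 4n not 4n+2, so it is not aromatic (cyclobutadiene) — cyclobutadiene is antiaromatic and distorts to a rectangle.
5 of the 7 rings are aromatic. Total: 5.

5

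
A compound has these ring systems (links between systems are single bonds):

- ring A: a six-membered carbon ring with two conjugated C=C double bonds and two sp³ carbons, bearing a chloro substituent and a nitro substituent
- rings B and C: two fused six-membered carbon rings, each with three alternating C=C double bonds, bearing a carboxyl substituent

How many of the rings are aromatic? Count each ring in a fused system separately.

Ring A has two sp³ carbons, so it is not fully conjugated — not aromatic (1,3-cyclohexadiene).
Rings B and C form a fused bicyclic system with 10 sp² atoms and 10 π electrons from ring double bonds. 10 = 4(2)+2, so the system is aromatic and both rings count as aromatic (naphthalene).
Aromatic: B, C. Total: 2.

2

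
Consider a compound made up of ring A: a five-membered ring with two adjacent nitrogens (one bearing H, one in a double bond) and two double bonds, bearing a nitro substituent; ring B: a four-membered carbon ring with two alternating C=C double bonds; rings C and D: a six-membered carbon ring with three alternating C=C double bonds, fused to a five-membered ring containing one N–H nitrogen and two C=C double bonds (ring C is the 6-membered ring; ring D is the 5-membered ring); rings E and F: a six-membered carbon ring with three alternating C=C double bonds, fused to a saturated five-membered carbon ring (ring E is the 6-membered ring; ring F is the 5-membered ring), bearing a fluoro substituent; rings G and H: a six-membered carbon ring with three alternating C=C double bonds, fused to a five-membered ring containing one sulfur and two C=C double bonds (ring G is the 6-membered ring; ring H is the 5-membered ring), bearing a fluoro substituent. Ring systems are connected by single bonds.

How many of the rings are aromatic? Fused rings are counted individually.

Ring A is fully conjugated (every ring atom contributes a p orbital); 2 ring double bonds (4 π electrons) plus a heteroatom lone pair (2) give 6 π electrons. 6 = 4(1)+2, so ring A is aromatic (pyrazole).
Ring B has only sp² ring atoms; a planar conformation would have a fully conjugated π system of 4 electrons. But 4 = 4(1), which is 4n not 4n+2, so ring B is not aromatic (cyclobutadiene) — cyclobutadiene is antiaromatic and distorts to a rectangle.
Rings C and D form a fused bicyclic system (with one N–H) with 9 sp² atoms and 10 π electrons from ring double bonds plus a heteroatom lone pair. 10 = 4(2)+2, so the system is aromatic and both rings count as aromatic (indole).
Ring E is fully conjugated (every ring atom contributes a p orbital); 3 ring double bonds give 6 π electrons. Since 6 = 4n+2 (n=1), ring E is aromatic (benzene ring).
Ring F has three sp³ carbons, so it is not fully conjugated — not aromatic (cyclopentane ring).
Rings G and H form a fused bicyclic system (with one sulfur) with 9 sp² atoms and 10 π electrons from ring double bonds plus a heteroatom lone pair. 10 = 4(2)+2, so the system is aromatic and both rings count as aromatic (benzothiophene).
Aromatic: A, C, D, E, G, H. Total: 6.

6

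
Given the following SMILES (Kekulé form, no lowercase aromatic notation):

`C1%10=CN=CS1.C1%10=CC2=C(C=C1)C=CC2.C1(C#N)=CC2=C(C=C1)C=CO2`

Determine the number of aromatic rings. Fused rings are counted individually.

4

The SMILES encodes a five-membered ring with a sulfur at position 1 and a nitrogen at position 3 (in a C=N bond), with two double bonds; a six-membered carbon ring with three alternating C=C double bonds, fused to a five-membered carbon ring containing one C=C double bond and one sp³ carbon; a six-membered carbon ring with three alternating C=C double bonds, fused to a five-membered ring containing one oxygen and two C=C double bonds.
The 5-membered ring with one sulfur and one =N– has a continuous p-orbital overlap around the ring; 2 ring double bonds (4 π electrons) plus a heteroatom lone pair (2) give 6 π electrons. Since 6 = 4n+2 (n=1), it is aromatic (thiazole).
The 6-membered ring is planar and fully conjugated; 3 ring double bonds give 6 π electrons. That satisfies 4n+2 with n=1, so it is aromatic (benzene ring).
The 5-membered ring has one sp³ carbon, so it is not fully conjugated — not aromatic (cyclopentene ring).
The fused 6/5-membered bicyclic (with one oxygen) is a single π system with 9 sp² atoms and 10 π electrons from ring double bonds plus a heteroatom lone pair. 10 = 4(2)+2, so the system is aromatic and both rings count as aromatic (benzofuran).
4 of the 5 rings are aromatic. Total: 4.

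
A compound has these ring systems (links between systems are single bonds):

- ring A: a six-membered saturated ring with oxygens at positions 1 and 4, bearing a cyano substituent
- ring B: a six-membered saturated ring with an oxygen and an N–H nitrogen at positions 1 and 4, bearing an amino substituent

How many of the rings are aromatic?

Ring A has only sp³ atoms, so it is not fully conjugated — not aromatic (1,4-dioxane).
Ring B has only sp³ atoms, so it is not fully conjugated — not aromatic (morpholine).
No ring is aromatic. Total: 0.

0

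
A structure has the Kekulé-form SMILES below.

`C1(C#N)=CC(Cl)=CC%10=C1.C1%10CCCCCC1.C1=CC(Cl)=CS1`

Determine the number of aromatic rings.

The SMILES encodes a six-membered carbon ring with three alternating C=C double bonds; a seven-membered saturated carbon ring; a five-membered ring of four carbons and one sulfur, with two C=C double bonds.
The 6-membered ring has a continuous p-orbital overlap around the ring; 3 ring double bonds give 6 π electrons. 6 = 4(1)+2, so it is aromatic (benzene).
The 7-membered ring has only sp³ atoms, so it is not fully conjugated — not aromatic (cycloheptane).
The 5-membered ring with one sulfur is fully conjugated (every ring atom contributes a p orbital); 2 ring double bonds (4 π electrons) plus a heteroatom lone pair (2) give 6 π electrons. That satisfies 4n+2 with n=1, so it is aromatic (thiophene).
2 of the 3 rings are aromatic. Total: 2.

2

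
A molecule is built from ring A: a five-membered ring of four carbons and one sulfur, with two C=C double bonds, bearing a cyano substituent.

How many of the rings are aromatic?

Ring A has a continuous p-orbital overlap around the ring; 2 ring double bonds (4 π electrons) plus a heteroatom lone pair (2) give 6 π electrons. Since 6 = 4n+2 (n=1), ring A is aromatic (thiophene).

1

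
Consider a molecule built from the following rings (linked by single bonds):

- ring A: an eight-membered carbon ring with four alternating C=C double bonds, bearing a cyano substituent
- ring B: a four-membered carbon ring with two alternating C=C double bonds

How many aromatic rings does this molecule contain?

Ring A has only sp² ring atoms; a planar conformation would have a fully conjugated π system of 8 electrons. But 8 = 4(2), which is 4n not 4n+2, so ring A is not aromatic (cyclooctatetraene) — cyclooctatetraene distorts into a non-planar tub to avoid antiaromaticity.
Ring B has only sp² ring atoms; a planar conformation would have a fully conjugated π system of 4 electrons. But 4 = 4(1), which is 4n not 4n+2, so ring B is not aromatic (cyclobutadiene) — cyclobutadiene is antiaromatic and distorts to a rectangle.
No ring is aromatic. Total: 0.

0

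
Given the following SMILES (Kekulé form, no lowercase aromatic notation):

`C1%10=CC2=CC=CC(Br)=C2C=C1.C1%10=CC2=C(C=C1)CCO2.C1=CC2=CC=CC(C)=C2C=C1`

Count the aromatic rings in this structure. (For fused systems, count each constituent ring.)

The SMILES encodes two fused six-membered carbon rings, each with three alternating C=C double bonds; a six-membered carbon ring with three alternating C=C double bonds, fused to a five-membered ring containing one oxygen and two sp³ carbons; two fused six-membered carbon rings, each with three alternating C=C double bonds.
The fused 6/6-membered bicyclic is a single π system with 10 sp² atoms and 10 π electrons from ring double bonds. 10 = 4(2)+2, so the system is aromatic and both rings count as aromatic (naphthalene).
The 6-membered ring is fully conjugated (every ring atom contributes a p orbital); 3 ring double bonds give 6 π electrons. 6 = 4(1)+2, so it is aromatic (benzene ring).
The 5-membered ring with one oxygen has two sp³ carbons, so it is not fully conjugated — not aromatic (oxolane ring).
The fused 6/6-membered bicyclic is a single π system with 10 sp² atoms and 10 π electrons from ring double bonds. 10 = 4(2)+2, so the system is aromatic and both rings count as aromatic (naphthalene).
5 of the 6 rings are aromatic. Total: 5.

5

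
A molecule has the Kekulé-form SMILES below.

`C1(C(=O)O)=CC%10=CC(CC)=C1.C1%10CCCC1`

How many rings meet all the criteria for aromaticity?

The SMILES encodes a six-membered carbon ring with three alternating C=C double bonds; a five-membered saturated carbon ring.
The 6-membered ring is fully conjugated (every ring atom contributes a p orbital); 3 ring double bonds give 6 π electrons. 6 = 4(1)+2, so it is aromatic (benzene).
The 5-membered ring has only sp³ atoms, so it is not fully conjugated — not aromatic (cyclopentane).
1 of the 2 rings is aromatic. Total: 1.

1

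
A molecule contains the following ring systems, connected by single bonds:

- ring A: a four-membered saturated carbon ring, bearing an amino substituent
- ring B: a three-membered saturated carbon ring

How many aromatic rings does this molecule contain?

Ring A has only sp³ atoms, so it is not fully conjugated — not aromatic (cyclobutane).
Ring B has only sp³ atoms, so it is not fully conjugated — not aromatic (cyclopropane).
No ring is aromatic. Total: 0.

0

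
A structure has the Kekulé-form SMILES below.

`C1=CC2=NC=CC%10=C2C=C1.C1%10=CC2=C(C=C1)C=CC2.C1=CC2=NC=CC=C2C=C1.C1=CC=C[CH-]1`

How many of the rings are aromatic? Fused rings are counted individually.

The SMILES encodes two fused six-membered rings, each with three alternating double bonds; one ring is all carbon and the other has one ring nitrogen; a six-membered carbon ring with three alternating C=C double bonds, fused to a five-membered carbon ring containing one C=C double bond and one sp³ carbon; two fused six-membered rings, each with three alternating double bonds; one ring is all carbon and the other has one ring nitrogen; a five-membered all-carbon ring bearing a negative charge on one carbon, with two C=C double bonds.
The fused 6/6-membered bicyclic (with one nitrogen) is a single π system with 10 sp² atoms and 10 π electrons from ring double bonds. 10 = 4(2)+2, so the system is aromatic and both rings count as aromatic (quinoline).
The 6-membered ring is fully conjugated (every ring atom contributes a p orbital); 3 ring double bonds give 6 π electrons. That satisfies 4n+2 with n=1, so it is aromatic (benzene ring).
The 5-membered ring has one sp³ carbon, so it is not fully conjugated — not aromatic (cyclopentene ring).
The fused 6/6-membered bicyclic (with one nitrogen) is a single π system with 10 sp² atoms and 10 π electrons from ring double bonds. 10 = 4(2)+2, so the system is aromatic and both rings count as aromatic (quinoline).
The second 5-membered ring is planar and fully conjugated; 2 ring double bonds (4 π electrons) plus the carbanion lone pair (2) give 6 π electrons. Since 6 = 4n+2 (n=1), it is aromatic (cyclopentadienyl anion).
6 of the 7 rings are aromatic. Total: 6.

6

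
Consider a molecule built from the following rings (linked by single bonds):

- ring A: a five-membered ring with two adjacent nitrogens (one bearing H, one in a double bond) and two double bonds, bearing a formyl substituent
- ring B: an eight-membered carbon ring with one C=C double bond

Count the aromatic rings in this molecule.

Ring A has a continuous p-orbital overlap around the ring; 2 ring double bonds (4 π electrons) plus a heteroatom lone pair (2) give 6 π electrons. 6 = 4(1)+2, so ring A is aromatic (pyrazole).
Ring B has six sp³ carbons, so it is not fully conjugated — not aromatic (cyclooctene).
Aromatic: A. Total: 1.

1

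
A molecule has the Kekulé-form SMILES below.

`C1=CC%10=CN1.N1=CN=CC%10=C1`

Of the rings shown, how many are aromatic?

2

The SMILES encodes a five-membered ring of four carbons and one nitrogen bearing a hydrogen, with two C=C double bonds; a six-membered ring with nitrogens at positions 1 and 3 and three alternating double bonds.
The 5-membered ring with one N–H is planar and fully conjugated; 2 ring double bonds (4 π electrons) plus a heteroatom lone pair (2) give 6 π electrons. That satisfies 4n+2 with n=1, so it is aromatic (pyrrole).
The 6-membered ring with two nitrogens (1,3) has a continuous p-orbital overlap around the ring; 3 ring double bonds give 6 π electrons. 6 = 4(1)+2, so it is aromatic (pyrimidine).
2 of the 2 rings are aromatic. Total: 2.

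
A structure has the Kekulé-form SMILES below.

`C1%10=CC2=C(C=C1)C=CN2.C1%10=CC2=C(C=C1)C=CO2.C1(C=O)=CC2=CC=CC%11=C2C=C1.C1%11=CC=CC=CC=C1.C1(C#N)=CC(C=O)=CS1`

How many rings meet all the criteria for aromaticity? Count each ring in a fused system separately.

7

The SMILES encodes a six-membered carbon ring with three alternating C=C double bonds, fused to a five-membered ring containing one N–H nitrogen and two C=C double bonds; a six-membered carbon ring with three alternating C=C double bonds, fused to a five-membered ring containing one oxygen and two C=C double bonds; two fused six-membered carbon rings, each with three alternating C=C double bonds; an eight-membered carbon ring with four alternating C=C double bonds; a five-membered ring of four carbons and one sulfur, with two C=C double bonds.
The fused 6/5-membered bicyclic (with one N–H) is a single π system with 9 sp² atoms and 10 π electrons from ring double bonds plus a heteroatom lone pair. 10 = 4(2)+2, so the system is aromatic and both rings count as aromatic (indole).
The fused 6/5-membered bicyclic (with one oxygen) is a single π system with 9 sp² atoms and 10 π electrons from ring double bonds plus a heteroatom lone pair. 10 = 4(2)+2, so the system is aromatic and both rings count as aromatic (benzofuran).
The fused 6/6-membered bicyclic is a single π system with 10 sp² atoms and 10 π electrons from ring double bonds. 10 = 4(2)+2, so the system is aromatic and both rings count as aromatic (naphthalene).
The 8-membered ring has only sp² ring atoms; a planar conformation would have a fully conjugated π system of 8 electrons. But 8 = 4(2), which is 4n not 4n+2, so it is not aromatic (cyclooctatetraene) — cyclooctatetraene distorts into a non-planar tub to avoid antiaromaticity.
The 5-membered ring with one sulfur is planar and fully conjugated; 2 ring double bonds (4 π electrons) plus a heteroatom lone pair (2) give 6 π electrons. Since 6 = 4n+2 (n=1), it is aromatic (thiophene).
7 of the 8 rings are aromatic. Total: 7.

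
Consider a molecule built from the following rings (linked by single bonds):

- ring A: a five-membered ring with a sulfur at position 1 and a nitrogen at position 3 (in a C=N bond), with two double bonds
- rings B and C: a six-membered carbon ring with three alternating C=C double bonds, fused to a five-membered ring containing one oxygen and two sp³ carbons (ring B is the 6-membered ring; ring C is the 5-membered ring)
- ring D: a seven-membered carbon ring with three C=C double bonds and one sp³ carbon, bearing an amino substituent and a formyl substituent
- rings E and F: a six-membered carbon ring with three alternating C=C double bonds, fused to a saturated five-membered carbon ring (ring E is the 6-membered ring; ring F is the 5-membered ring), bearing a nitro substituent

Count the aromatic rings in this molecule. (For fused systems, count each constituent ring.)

Ring A is planar and fully conjugated; 2 ring double bonds (4 π electrons) plus a heteroatom lone pair (2) give 6 π electrons. 6 = 4(1)+2, so ring A is aromatic (thiazole).
Ring B is fully conjugated (every ring atom contributes a p orbital); 3 ring double bonds give 6 π electrons. Since 6 = 4n+2 (n=1), ring B is aromatic (benzene ring).
Ring C has two sp³ carbons, so it is not fully conjugated — not aromatic (oxolane ring).
Ring D has one sp³ carbon, so it is not fully conjugated — not aromatic (cycloheptatriene).
Ring E is planar and fully conjugated; 3 ring double bonds give 6 π electrons. That satisfies 4n+2 with n=1, so ring E is aromatic (benzene ring).
Ring F has three sp³ carbons, so it is not fully conjugated — not aromatic (cyclopentane ring).
Aromatic: A, B, E. Total: 3.

3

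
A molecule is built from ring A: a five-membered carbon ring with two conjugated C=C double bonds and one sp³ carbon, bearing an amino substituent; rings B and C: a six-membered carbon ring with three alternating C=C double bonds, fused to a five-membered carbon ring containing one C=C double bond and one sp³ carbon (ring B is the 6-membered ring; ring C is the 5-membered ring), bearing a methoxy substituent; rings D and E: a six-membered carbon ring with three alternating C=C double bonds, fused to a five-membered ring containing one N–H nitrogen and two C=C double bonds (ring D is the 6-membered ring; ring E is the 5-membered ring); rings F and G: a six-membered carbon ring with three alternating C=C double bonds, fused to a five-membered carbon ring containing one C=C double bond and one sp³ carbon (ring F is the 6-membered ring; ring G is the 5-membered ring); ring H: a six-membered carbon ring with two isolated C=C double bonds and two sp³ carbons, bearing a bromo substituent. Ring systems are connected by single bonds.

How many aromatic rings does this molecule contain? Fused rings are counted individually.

4

Ring A has one sp³ carbon, so it is not fully conjugated — not aromatic (cyclopentadiene).
Ring B is fully conjugated (every ring atom contributes a p orbital); 3 ring double bonds give 6 π electrons. Since 6 = 4n+2 (n=1), ring B is aromatic (benzene ring).
Ring C has one sp³ carbon, so it is not fully conjugated — not aromatic (cyclopentene ring).
Rings D and E form a fused bicyclic system (with one N–H) with 9 sp² atoms and 10 π electrons from ring double bonds plus a heteroatom lone pair. 10 = 4(2)+2, so the system is aromatic and both rings count as aromatic (indole).
Ring F is planar and fully conjugated; 3 ring double bonds give 6 π electrons. That satisfies 4n+2 with n=1, so ring F is aromatic (benzene ring).
Ring G has one sp³ carbon, so it is not fully conjugated — not aromatic (cyclopentene ring).
Ring H has two sp³ carbons, so it is not fully conjugated — not aromatic (1,4-cyclohexadiene).
Aromatic: B, D, E, F. Total: 4.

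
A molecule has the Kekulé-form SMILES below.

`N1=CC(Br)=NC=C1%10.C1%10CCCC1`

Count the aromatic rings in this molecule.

The SMILES encodes a six-membered ring with nitrogens at positions 1 and 4 and three alternating double bonds; a five-membered saturated carbon ring.
The 6-membered ring with two nitrogens (1,4) has a continuous p-orbital overlap around the ring; 3 ring double bonds give 6 π electrons. Since 6 = 4n+2 (n=1), it is aromatic (pyrazine).
The 5-membered ring has only sp³ atoms, so it is not fully conjugated — not aromatic (cyclopentane).
1 of the 2 rings is aromatic. Total: 1.

1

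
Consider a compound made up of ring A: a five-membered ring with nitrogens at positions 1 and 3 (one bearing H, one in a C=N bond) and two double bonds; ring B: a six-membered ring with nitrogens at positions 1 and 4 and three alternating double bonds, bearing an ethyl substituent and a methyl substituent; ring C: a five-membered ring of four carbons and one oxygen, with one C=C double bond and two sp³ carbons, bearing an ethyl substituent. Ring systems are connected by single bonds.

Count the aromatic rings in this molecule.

Ring A is fully conjugated (every ring atom contributes a p orbital); 2 ring double bonds (4 π electrons) plus a heteroatom lone pair (2) give 6 π electrons. That satisfies 4n+2 with n=1, so ring A is aromatic (imidazole).
Ring B is planar and fully conjugated; 3 ring double bonds give 6 π electrons. That satisfies 4n+2 with n=1, so ring B is aromatic (pyrazine).
Ring C has two sp³ carbons, so it is not fully conjugated — not aromatic (2,3-dihydrofuran).
Aromatic: A, B. Total: 2.

2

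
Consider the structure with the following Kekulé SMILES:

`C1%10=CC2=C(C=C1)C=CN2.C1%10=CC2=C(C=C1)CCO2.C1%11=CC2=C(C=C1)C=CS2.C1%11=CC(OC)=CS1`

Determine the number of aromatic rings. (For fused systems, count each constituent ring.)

The SMILES encodes a six-membered carbon ring with three alternating C=C double bonds, fused to a five-membered ring containing one N–H nitrogen and two C=C double bonds; a six-membered carbon ring with three alternating C=C double bonds, fused to a five-membered ring containing one oxygen and two sp³ carbons; a six-membered carbon ring with three alternating C=C double bonds, fused to a five-membered ring containing one sulfur and two C=C double bonds; a five-membered ring of four carbons and one sulfur, with two C=C double bonds.
The fused 6/5-membered bicyclic (with one N–H) is a single π system with 9 sp² atoms and 10 π electrons from ring double bonds plus a heteroatom lone pair. 10 = 4(2)+2, so the system is aromatic and both rings count as aromatic (indole).
The 6-membered ring is planar and fully conjugated; 3 ring double bonds give 6 π electrons. 6 = 4(1)+2, so it is aromatic (benzene ring).
The 5-membered ring with one oxygen has two sp³ carbons, so it is not fully conjugated — not aromatic (oxolane ring).
The fused 6/5-membered bicyclic (with one sulfur) is a single π system with 9 sp² atoms and 10 π electrons from ring double bonds plus a heteroatom lone pair. 10 = 4(2)+2, so the system is aromatic and both rings count as aromatic (benzothiophene).
The 5-membered ring with one sulfur is planar and fully conjugated; 2 ring double bonds (4 π electrons) plus a heteroatom lone pair (2) give 6 π electrons. 6 = 4(1)+2, so it is aromatic (thiophene).
6 of the 7 rings are aromatic. Total: 6.

6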